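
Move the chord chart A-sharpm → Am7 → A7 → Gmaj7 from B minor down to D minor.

C#m Cm7 C7 Bbmaj7

B minor down to D minor is a major sixth; each chord root moves by that interval while the quality stays the same.
A-sharpm: root A-sharp down a major sixth → C#, giving C#m.
Am7: root A down a major sixth → C, giving Cm7.
A7: root A down a major sixth → C, giving C7.
Gmaj7: root G down a major sixth → Bb, giving Bbmaj7.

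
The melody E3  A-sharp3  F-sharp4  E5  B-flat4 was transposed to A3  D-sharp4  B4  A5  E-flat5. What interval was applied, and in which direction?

Take the first pair: E3 → A3. E to A spans 4 letter names, so the interval is some kind of fourth.
E3 to A3 is 5 semitones, which makes it a perfect fourth; the second version is higher, so the direction is up.
Checking another pair — Bb4 → Eb5 — gives the same interval.

up a perfect fourth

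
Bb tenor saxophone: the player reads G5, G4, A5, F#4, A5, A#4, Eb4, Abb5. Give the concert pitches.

F4 F3 G4 E3 G4 G#3 Db3 Gbb4

The Bb tenor saxophone sounds a major ninth below written, so transpose each written note down a major ninth.
G5 → F4
G4 → F3
A5 → G4
F#4 → E3
A5 → G4
A#4 → G#3
Eb4 → Db3
Abb5 → Gbb4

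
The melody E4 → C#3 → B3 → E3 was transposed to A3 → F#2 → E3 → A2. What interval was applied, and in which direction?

From E4 to A3 is 5 letter names — a fifth of some quality.
A3 to E4 is 7 semitones, which makes it a perfect fifth; the second version is lower, so the direction is down.
Checking another pair — E3 → A2 — gives the same interval.

down a perfect fifth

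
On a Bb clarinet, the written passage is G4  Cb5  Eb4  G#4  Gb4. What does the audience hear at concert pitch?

The Bb clarinet sounds a major second below written, so transpose each written note down a major second.
G4 gives F4
Cb5 gives Bbb4
Eb4 gives Db4
G#4 gives F#4
Gb4 gives Fb4

F4 Bbb4 Db4 F#4 Fb4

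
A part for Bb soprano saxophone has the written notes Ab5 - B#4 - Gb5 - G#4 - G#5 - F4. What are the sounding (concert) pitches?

Written C4 on the Bb soprano saxophone sounds as Bb3, a major second lower; apply that shift to every note.
Ab5 gives Gb5
B#4 gives A#4
Gb5 gives Fb5
G#4 gives F#4
G#5 gives F#5
F4 gives Eb4

Gb5 A#4 Fb5 F#4 F#5 Eb4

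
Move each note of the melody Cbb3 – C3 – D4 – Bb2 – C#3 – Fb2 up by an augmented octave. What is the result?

Cb4 C#4 D#5 B3 C##4 F3

An augmented octave up from Cbb3 gives Cb4.
An augmented octave up from C3 gives C#4.
An augmented octave up from D4 gives D#5.
Bb2 up an augmented octave is B3.
C#3: an octave up reaches C, and 13 semitones makes it C##4.
An augmented octave up from Fb2 gives F3.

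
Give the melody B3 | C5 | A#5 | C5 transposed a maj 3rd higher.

D#4 E5 C##6 E5

B3: a third up reaches D, and 4 semitones makes it D#4.
C5 up a major third is E5.
A#5 up a major third is C##6.
A major third up from C5 gives E5.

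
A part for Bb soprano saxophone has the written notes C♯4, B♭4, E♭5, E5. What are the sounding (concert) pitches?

B3 Ab4 Db5 D5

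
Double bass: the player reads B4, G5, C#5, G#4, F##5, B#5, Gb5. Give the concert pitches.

Written C4 on the double bass sounds as C3, a perfect octave lower; apply that shift to every note.
B4 to B3
G5 to G4
C#5 to C#4
G#4 to G#3
F##5 to F##4
B#5 to B#4
Gb5 to Gb4

B3 G4 C#4 G#3 F##4 B#4 Gb4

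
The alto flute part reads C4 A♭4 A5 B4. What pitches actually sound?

The alto flute sounds a perfect fourth below written, so transpose each written note down a perfect fourth.
C4 -> G3
Ab4 -> Eb4
A5 -> E5
B4 -> F#4

G3 Eb4 E5 F#4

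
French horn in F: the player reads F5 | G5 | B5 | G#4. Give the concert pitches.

Bb4 C5 E5 C#4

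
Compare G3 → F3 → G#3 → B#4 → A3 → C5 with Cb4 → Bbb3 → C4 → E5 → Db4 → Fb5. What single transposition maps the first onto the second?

up a diminished fourth

From G3 to Cb4 is 4 letter names — a fourth of some quality.
G3 to Cb4 is 4 semitones, which makes it a diminished fourth; the second version is higher, so the direction is up.
Checking another pair — C5 → Fb5 — gives the same interval.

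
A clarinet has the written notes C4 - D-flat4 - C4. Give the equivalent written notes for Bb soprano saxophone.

B3 C4 B3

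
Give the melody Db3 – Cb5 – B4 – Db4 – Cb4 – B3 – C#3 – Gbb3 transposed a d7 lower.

Db3: a seventh down reaches E, and 9 semitones makes it E2.
Cb5: a seventh down reaches D, and 9 semitones makes it D4.
B4 down a diminished seventh is C##4.
A diminished seventh down from Db4 gives E3.
Cb4: a seventh down reaches D, and 9 semitones makes it D3.
A diminished seventh down from B3 gives C##3.
C#3 down a diminished seventh is D##2.
A diminished seventh down from Gbb3 gives Ab2.

E2 D4 C##4 E3 D3 C##3 D##2 Ab2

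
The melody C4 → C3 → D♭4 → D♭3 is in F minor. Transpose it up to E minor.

B4 B3 C5 C4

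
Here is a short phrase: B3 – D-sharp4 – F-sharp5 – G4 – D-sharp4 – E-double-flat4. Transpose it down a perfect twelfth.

B3 gives E2
D#4 gives G#2
F#5 gives B3
G4 gives C3
D#4 gives G#2
Ebb4 gives Abb2

E2 G#2 B3 C3 G#2 Abb2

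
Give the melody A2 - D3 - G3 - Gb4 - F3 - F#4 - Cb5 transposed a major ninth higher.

A2 up a major ninth is B3.
D3: a ninth up reaches E, and 14 semitones makes it E4.
G3: a ninth up reaches A, and 14 semitones makes it A4.
Gb4: a ninth up reaches A, and 14 semitones makes it Ab5.
A major ninth up from F3 gives G4.
A major ninth up from F#4 gives G#5.
A major ninth up from Cb5 gives Db6.

B3 E4 A4 Ab5 G4 G#5 Db6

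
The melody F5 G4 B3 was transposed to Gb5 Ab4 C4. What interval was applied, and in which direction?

up a minor second

From F5 to Gb5 is 2 letter names — a second of some quality.
F5 to Gb5 is 1 semitone, which makes it a minor second; the second version is higher, so the direction is up.
Checking another pair — B3 → C4 — gives the same interval.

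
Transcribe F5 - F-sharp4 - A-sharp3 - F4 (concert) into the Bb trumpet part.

G5 G#4 B#3 G4

The Bb trumpet sounds a major second below written, so the written part must be a major second above concert — transpose each note up.
F5 gives G5
F#4 gives G#4
A#3 gives B#3
F4 gives G4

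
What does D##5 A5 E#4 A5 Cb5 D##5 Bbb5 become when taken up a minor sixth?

B#5 F6 C#5 F6 Abb5 B#5 Gbb6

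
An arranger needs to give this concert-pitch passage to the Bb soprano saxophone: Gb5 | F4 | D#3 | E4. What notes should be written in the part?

Ab5 G4 E#3 F#4

The Bb soprano saxophone sounds a major second below written, so the written part must be a major second above concert — transpose each note up.
Gb5 -> Ab5
F4 -> G4
D#3 -> E#3
E4 -> F#4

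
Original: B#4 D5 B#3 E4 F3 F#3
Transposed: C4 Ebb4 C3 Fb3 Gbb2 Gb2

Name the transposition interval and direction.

down an augmented seventh

From B#4 to C4 is 7 letter names — a seventh of some quality.
C4 to B#4 is 12 semitones, which makes it an augmented seventh; the second version is lower, so the direction is down.
Checking another pair — F#3 → Gb2 — gives the same interval.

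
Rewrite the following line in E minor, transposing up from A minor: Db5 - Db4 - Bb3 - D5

Ab5 Ab4 F4 A5

A minor to E minor up is a perfect fifth, so every note moves up by that interval.
Db5 gives Ab5
Db4 gives Ab4
Bb3 gives F4
D5 gives A5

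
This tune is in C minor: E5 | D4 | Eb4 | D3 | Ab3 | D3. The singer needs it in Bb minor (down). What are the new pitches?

D5 C4 Db4 C3 Gb3 C3

C minor to Bb minor down is a major second, so every note moves down by that interval.
E5 -> D5
D4 -> C4
Eb4 -> Db4
D3 -> C3
Ab3 -> Gb3
D3 -> C3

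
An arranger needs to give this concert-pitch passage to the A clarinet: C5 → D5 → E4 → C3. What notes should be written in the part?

Eb5 F5 G4 Eb3

The A clarinet sounds a minor third below written, so the written part must be a minor third above concert — transpose each note up.
C5 becomes Eb5
D5 becomes F5
E4 becomes G4
C3 becomes Eb3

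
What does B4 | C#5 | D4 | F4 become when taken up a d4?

B4 -> Eb5
C#5 -> F5
D4 -> Gb4
F4 -> Bbb4

Eb5 F5 Gb4 Bbb4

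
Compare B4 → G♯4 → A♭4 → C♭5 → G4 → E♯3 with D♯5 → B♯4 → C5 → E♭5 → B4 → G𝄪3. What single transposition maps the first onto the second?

Take the first pair: B4 → D#5. B to D spans 3 letter names, so the interval is some kind of third.
B4 to D#5 is 4 semitones, which makes it a major third; the second version is higher, so the direction is up.
Checking another pair — E#3 → G##3 — gives the same interval.

up a major third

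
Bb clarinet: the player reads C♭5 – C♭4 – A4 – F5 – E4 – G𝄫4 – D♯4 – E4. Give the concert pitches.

Written C4 on the Bb clarinet sounds as Bb3, a major second lower; apply that shift to every note.
Cb5 -> Bbb4
Cb4 -> Bbb3
A4 -> G4
F5 -> Eb5
E4 -> D4
Gbb4 -> Fbb4
D#4 -> C#4
E4 -> D4

Bbb4 Bbb3 G4 Eb5 D4 Fbb4 C#4 D4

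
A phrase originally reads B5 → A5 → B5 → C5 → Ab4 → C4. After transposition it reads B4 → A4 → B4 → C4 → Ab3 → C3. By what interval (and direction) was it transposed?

down a perfect octave

From B5 to B4 is 8 letter names — an octave of some quality.
B4 to B5 is 12 semitones, which makes it a perfect octave; the second version is lower, so the direction is down.
Checking another pair — C4 → C3 — gives the same interval.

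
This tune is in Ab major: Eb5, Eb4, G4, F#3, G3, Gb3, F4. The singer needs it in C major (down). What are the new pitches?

G4 G3 B3 A#2 B2 Bb2 A3

From Ab down to C is a minor sixth; apply that to each pitch.
Eb5 to G4
Eb4 to G3
G4 to B3
F#3 to A#2
G3 to B2
Gb3 to Bb2
F4 to A3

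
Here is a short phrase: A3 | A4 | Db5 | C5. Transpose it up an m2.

Bb3 Bb4 Ebb5 Db5

A3 gives Bb3
A4 gives Bb4
Db5 gives Ebb5
C5 gives Db5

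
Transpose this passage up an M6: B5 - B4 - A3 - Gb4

G#6 G#5 F#4 Eb5

A major sixth up from B5 gives G#6.
A major sixth up from B4 gives G#5.
A3: a sixth up reaches F, and 9 semitones makes it F#4.
Gb4: a sixth up reaches E, and 9 semitones makes it Eb5.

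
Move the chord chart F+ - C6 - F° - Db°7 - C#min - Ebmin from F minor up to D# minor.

F minor up to D# minor is an augmented sixth; each chord root moves by that interval while the quality stays the same.
F+: root F up an augmented sixth → D#, giving D#+.
C6: root C up an augmented sixth → A#, giving A#6.
F°: root F up an augmented sixth → D#, giving D#°.
Db°7: root Db up an augmented sixth → B, giving B°7.
C#min: root C# up an augmented sixth → A##, giving A##min.
Ebmin: root Eb up an augmented sixth → C#, giving C#min.

D#+ A#6 D#° B°7 A##min C#min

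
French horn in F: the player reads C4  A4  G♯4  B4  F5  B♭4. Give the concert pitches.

The French horn in F sounds a perfect fifth below written, so transpose each written note down a perfect fifth.
C4 becomes F3
A4 becomes D4
G#4 becomes C#4
B4 becomes E4
F5 becomes Bb4
Bb4 becomes Eb4

F3 D4 C#4 E4 Bb4 Eb4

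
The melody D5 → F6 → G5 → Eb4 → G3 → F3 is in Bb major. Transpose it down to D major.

Bb major to D major down is a minor sixth, so every note moves down by that interval.
D5 becomes F#4
F6 becomes A5
G5 becomes B4
Eb4 becomes G3
G3 becomes B2
F3 becomes A2

F#4 A5 B4 G3 B2 A2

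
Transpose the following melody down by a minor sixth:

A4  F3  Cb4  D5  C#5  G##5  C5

A4 -> C#4
F3 -> A2
Cb4 -> Eb3
D5 -> F#4
C#5 -> E#4
G##5 -> B##4
C5 -> E4

C#4 A2 Eb3 F#4 E#4 B##4 E4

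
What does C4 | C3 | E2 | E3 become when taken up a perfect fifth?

G4 G3 B2 B3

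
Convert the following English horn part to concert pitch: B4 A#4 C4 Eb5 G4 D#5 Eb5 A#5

The English horn sounds a perfect fifth below written, so transpose each written note down a perfect fifth.
B4 → E4
A#4 → D#4
C4 → F3
Eb5 → Ab4
G4 → C4
D#5 → G#4
Eb5 → Ab4
A#5 → D#5

E4 D#4 F3 Ab4 C4 G#4 Ab4 D#5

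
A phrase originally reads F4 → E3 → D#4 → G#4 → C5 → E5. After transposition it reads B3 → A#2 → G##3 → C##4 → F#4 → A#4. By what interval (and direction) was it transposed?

down a diminished fifth

From F4 to B3 is 5 letter names — a fifth of some quality.
B3 to F4 is 6 semitones, which makes it a diminished fifth; the second version is lower, so the direction is down.
Checking another pair — E5 → A#4 — gives the same interval.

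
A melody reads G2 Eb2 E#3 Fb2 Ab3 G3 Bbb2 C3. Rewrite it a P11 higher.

C4 Ab3 A#4 Bbb3 Db5 C5 Ebb4 F4

G2 -> C4
Eb2 -> Ab3
E#3 -> A#4
Fb2 -> Bbb3
Ab3 -> Db5
G3 -> C5
Bbb2 -> Ebb4
C3 -> F4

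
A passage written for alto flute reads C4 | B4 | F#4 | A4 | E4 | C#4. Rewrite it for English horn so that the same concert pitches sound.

D4 C#5 G#4 B4 F#4 D#4

First find concert pitch: the alto flute sounds a perfect fourth below written, so C4 B4 F#4 A4 E4 C#4 sounds G3 F#4 C#4 E4 B3 G#3.
Then write for English horn: it sounds a perfect fifth below written, so the part must be a perfect fifth above concert.
G3 → D4
F#4 → C#5
C#4 → G#4
E4 → B4
B3 → F#4
G#3 → D#4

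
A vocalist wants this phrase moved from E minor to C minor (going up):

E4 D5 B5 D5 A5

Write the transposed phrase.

C5 Bb5 G6 Bb5 F6

From E up to C is a minor sixth; apply that to each pitch.
E4 gives C5
D5 gives Bb5
B5 gives G6
D5 gives Bb5
A5 gives F6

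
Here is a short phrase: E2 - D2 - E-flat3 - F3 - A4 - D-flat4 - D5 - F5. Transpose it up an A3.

An augmented third up from E2 gives G##2.
D2 up an augmented third is F##2.
An augmented third up from Eb3 gives G#3.
An augmented third up from F3 gives A#3.
An augmented third up from A4 gives C##5.
Db4: a third up reaches F, and 5 semitones makes it F#4.
An augmented third up from D5 gives F##5.
F5: a third up reaches A, and 5 semitones makes it A#5.

G##2 F##2 G#3 A#3 C##5 F#4 F##5 A#5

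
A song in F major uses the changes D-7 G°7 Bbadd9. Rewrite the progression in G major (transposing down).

F major down to G major is a minor seventh; each chord root moves by that interval while the quality stays the same.
D-7: root D down a minor seventh → E, giving E-7.
G°7: root G down a minor seventh → A, giving A°7.
Bbadd9: root Bb down a minor seventh → C, giving Cadd9.

E-7 A°7 Cadd9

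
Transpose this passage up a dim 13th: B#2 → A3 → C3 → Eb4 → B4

G4 Fb5 Abb4 Cbb6 Gb6

B#2 becomes G4
A3 becomes Fb5
C3 becomes Abb4
Eb4 becomes Cbb6
B4 becomes Gb6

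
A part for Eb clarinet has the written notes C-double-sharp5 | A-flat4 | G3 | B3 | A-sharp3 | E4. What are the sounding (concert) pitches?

Written C4 on the Eb clarinet sounds as Eb4, a minor third higher; apply that shift to every note.
C##5 becomes E#5
Ab4 becomes Cb5
G3 becomes Bb3
B3 becomes D4
A#3 becomes C#4
E4 becomes G4

E#5 Cb5 Bb3 D4 C#4 G4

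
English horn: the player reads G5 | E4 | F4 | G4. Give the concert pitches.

C5 A3 Bb3 C4

Written C4 on the English horn sounds as F3, a perfect fifth lower; apply that shift to every note.
G5 → C5
E4 → A3
F4 → Bb3
G4 → C4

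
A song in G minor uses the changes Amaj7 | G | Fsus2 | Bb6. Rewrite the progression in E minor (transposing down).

G minor down to E minor is a minor third; each chord root moves by that interval while the quality stays the same.
Amaj7: root A down a minor third → F#, giving F#maj7.
G: root G down a minor third → E, giving E.
Fsus2: root F down a minor third → D, giving Dsus2.
Bb6: root Bb down a minor third → G, giving G6.

F#maj7 E Dsus2 G6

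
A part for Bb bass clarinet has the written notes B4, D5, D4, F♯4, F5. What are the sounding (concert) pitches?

The Bb bass clarinet sounds a major ninth below written, so transpose each written note down a major ninth.
B4 → A3
D5 → C4
D4 → C3
F#4 → E3
F5 → Eb4

A3 C4 C3 E3 Eb4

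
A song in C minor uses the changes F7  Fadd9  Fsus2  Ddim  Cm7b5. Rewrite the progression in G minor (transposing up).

C7 Cadd9 Csus2 Adim Gm7b5

C minor up to G minor is a perfect fifth; each chord root moves by that interval while the quality stays the same.
F7: root F up a perfect fifth → C, giving C7.
Fadd9: root F up a perfect fifth → C, giving Cadd9.
Fsus2: root F up a perfect fifth → C, giving Csus2.
Ddim: root D up a perfect fifth → A, giving Adim.
Cm7b5: root C up a perfect fifth → G, giving Gm7b5.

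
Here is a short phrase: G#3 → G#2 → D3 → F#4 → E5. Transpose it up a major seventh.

F##4 F##3 C#4 E#5 D#6

G#3: a seventh up reaches F, and 11 semitones makes it F##4.
G#2: a seventh up reaches F, and 11 semitones makes it F##3.
D3 up a major seventh is C#4.
F#4 up a major seventh is E#5.
E5 up a major seventh is D#6.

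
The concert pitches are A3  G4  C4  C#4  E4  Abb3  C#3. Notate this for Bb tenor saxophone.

B4 A5 D5 D#5 F#5 Bbb4 D#4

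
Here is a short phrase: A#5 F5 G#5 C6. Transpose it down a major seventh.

B4 Gb4 A4 Db5

A#5 gives B4
F5 gives Gb4
G#5 gives A4
C6 gives Db5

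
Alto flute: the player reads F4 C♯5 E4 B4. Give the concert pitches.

C4 G#4 B3 F#4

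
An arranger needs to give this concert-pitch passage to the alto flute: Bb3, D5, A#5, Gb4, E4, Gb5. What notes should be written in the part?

The alto flute sounds a perfect fourth below written, so the written part must be a perfect fourth above concert — transpose each note up.
Bb3 → Eb4
D5 → G5
A#5 → D#6
Gb4 → Cb5
E4 → A4
Gb5 → Cb6

Eb4 G5 D#6 Cb5 A4 Cb6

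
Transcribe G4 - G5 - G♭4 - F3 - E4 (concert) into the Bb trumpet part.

A4 A5 Ab4 G3 F#4

Written C4 sounds as Bb3 on the Bb trumpet, so concert pitches are written a major second up.
G4 to A4
G5 to A5
Gb4 to Ab4
F3 to G3
E4 to F#4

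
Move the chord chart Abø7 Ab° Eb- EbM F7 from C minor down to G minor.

Ebø7 Eb° Bb- BbM C7

C minor down to G minor is a perfect fourth; each chord root moves by that interval while the quality stays the same.
Abø7: root Ab down a perfect fourth → Eb, giving Ebø7.
Ab°: root Ab down a perfect fourth → Eb, giving Eb°.
Eb-: root Eb down a perfect fourth → Bb, giving Bb-.
EbM: root Eb down a perfect fourth → Bb, giving BbM.
F7: root F down a perfect fourth → C, giving C7.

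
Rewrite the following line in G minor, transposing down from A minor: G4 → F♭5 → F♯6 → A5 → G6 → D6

From A down to G is a major second; apply that to each pitch.
G4 -> F4
Fb5 -> Ebb5
F#6 -> E6
A5 -> G5
G6 -> F6
D6 -> C6

F4 Ebb5 E6 G5 F6 C6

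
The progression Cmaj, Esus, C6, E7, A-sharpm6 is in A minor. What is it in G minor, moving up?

Bbmaj Dsus Bb6 D7 G#m6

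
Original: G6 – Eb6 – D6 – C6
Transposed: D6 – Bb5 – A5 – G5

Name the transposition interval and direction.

Take the first pair: G6 → D6. G to D spans 4 letter names, so the interval is some kind of fourth.
D6 to G6 is 5 semitones, which makes it a perfect fourth; the second version is lower, so the direction is down.
Checking another pair — C6 → G5 — gives the same interval.

down a perfect fourth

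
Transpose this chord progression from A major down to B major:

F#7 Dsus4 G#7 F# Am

A major down to B major is a minor seventh; each chord root moves by that interval while the quality stays the same.
F#7: root F# down a minor seventh → G#, giving G#7.
Dsus4: root D down a minor seventh → E, giving Esus4.
G#7: root G# down a minor seventh → A#, giving A#7.
F#: root F# down a minor seventh → G#, giving G#.
Am: root A down a minor seventh → B, giving Bm.

G#7 Esus4 A#7 G# Bm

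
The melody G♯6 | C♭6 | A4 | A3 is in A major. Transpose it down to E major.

D#6 Gb5 E4 E3

From A down to E is a perfect fourth; apply that to each pitch.
G#6 -> D#6
Cb6 -> Gb5
A4 -> E4
A3 -> E3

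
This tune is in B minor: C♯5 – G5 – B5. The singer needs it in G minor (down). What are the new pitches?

A4 Eb5 G5

From B down to G is a major third; apply that to each pitch.
C#5 gives A4
G5 gives Eb5
B5 gives G5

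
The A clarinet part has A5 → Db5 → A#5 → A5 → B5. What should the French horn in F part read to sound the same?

C#6 F5 C##6 C#6 D#6

First find concert pitch: the A clarinet sounds a minor third below written, so A5 Db5 A#5 A5 B5 sounds F#5 Bb4 F##5 F#5 G#5.
Then write for French horn in F: it sounds a perfect fifth below written, so the part must be a perfect fifth above concert.
F#5 → C#6
Bb4 → F5
F##5 → C##6
F#5 → C#6
G#5 → D#6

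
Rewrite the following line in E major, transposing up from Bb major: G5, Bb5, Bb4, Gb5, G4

From Bb up to E is an augmented fourth; apply that to each pitch.
G5 → C#6
Bb5 → E6
Bb4 → E5
Gb5 → C6
G4 → C#5

C#6 E6 E5 C6 C#5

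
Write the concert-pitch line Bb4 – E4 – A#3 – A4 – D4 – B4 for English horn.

F5 B4 E#4 E5 A4 F#5

Written C4 sounds as F3 on the English horn, so concert pitches are written a perfect fifth up.
Bb4 gives F5
E4 gives B4
A#3 gives E#4
A4 gives E5
D4 gives A4
B4 gives F#5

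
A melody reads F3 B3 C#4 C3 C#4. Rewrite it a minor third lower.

D3 G#3 A#3 A2 A#3

F3 to D3
B3 to G#3
C#4 to A#3
C3 to A2
C#4 to A#3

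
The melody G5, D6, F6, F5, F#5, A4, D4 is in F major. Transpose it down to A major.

B4 F#5 A5 A4 A#4 C#4 F#3

F major to A major down is a minor sixth, so every note moves down by that interval.
G5 gives B4
D6 gives F#5
F6 gives A5
F5 gives A4
F#5 gives A#4
A4 gives C#4
D4 gives F#3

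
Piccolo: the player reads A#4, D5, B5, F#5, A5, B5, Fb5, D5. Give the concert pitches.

The piccolo sounds a perfect octave above written, so transpose each written note up a perfect octave.
A#4 to A#5
D5 to D6
B5 to B6
F#5 to F#6
A5 to A6
B5 to B6
Fb5 to Fb6
D5 to D6

A#5 D6 B6 F#6 A6 B6 Fb6 D6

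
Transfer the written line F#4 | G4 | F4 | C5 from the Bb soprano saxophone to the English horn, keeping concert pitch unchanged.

B4 C5 Bb4 F5

First find concert pitch: the Bb soprano saxophone sounds a major second below written, so F#4 G4 F4 C5 sounds E4 F4 Eb4 Bb4.
Then write for English horn: it sounds a perfect fifth below written, so the part must be a perfect fifth above concert.
E4 → B4
F4 → C5
Eb4 → Bb4
Bb4 → F5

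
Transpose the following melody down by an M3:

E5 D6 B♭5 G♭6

C5 Bb5 Gb5 Ebb6

E5 down a major third is C5.
D6 down a major third is Bb5.
Bb5 down a major third is Gb5.
Gb6 down a major third is Ebb6.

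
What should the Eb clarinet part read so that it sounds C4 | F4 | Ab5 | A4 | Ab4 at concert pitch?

Written C4 sounds as Eb4 on the Eb clarinet, so concert pitches are written a minor third down.
C4 to A3
F4 to D4
Ab5 to F5
A4 to F#4
Ab4 to F4

A3 D4 F5 F#4 F4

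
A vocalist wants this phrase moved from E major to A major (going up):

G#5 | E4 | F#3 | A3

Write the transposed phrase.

C#6 A4 B3 D4

E major to A major up is a perfect fourth, so every note moves up by that interval.
G#5 → C#6
E4 → A4
F#3 → B3
A3 → D4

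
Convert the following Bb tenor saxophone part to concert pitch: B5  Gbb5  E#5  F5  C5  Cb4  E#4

A4 Fbb4 D#4 Eb4 Bb3 Bbb2 D#3

The Bb tenor saxophone sounds a major ninth below written, so transpose each written note down a major ninth.
B5 gives A4
Gbb5 gives Fbb4
E#5 gives D#4
F5 gives Eb4
C5 gives Bb3
Cb4 gives Bbb2
E#4 gives D#3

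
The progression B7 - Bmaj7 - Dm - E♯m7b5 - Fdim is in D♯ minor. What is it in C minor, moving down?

D♯ minor down to C minor is an augmented second; each chord root moves by that interval while the quality stays the same.
B7: root B down an augmented second → Ab, giving Ab7.
Bmaj7: root B down an augmented second → Ab, giving Abmaj7.
Dm: root D down an augmented second → Cb, giving Cbm.
E♯m7b5: root E♯ down an augmented second → D, giving Dm7b5.
Fdim: root F down an augmented second → Ebb, giving Ebbdim.

Ab7 Abmaj7 Cbm Dm7b5 Ebbdim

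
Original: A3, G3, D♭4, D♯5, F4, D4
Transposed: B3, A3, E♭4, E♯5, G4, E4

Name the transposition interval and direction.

up a major second

Take the first pair: A3 → B3. A to B spans 2 letter names, so the interval is some kind of second.
A3 to B3 is 2 semitones, which makes it a major second; the second version is higher, so the direction is up.
Checking another pair — D4 → E4 — gives the same interval.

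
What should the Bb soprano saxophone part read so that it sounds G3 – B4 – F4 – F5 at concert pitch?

A3 C#5 G4 G5

The Bb soprano saxophone sounds a major second below written, so the written part must be a major second above concert — transpose each note up.
G3 to A3
B4 to C#5
F4 to G4
F5 to G5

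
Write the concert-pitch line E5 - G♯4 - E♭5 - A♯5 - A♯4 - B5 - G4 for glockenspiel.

E3 G#2 Eb3 A#3 A#2 B3 G2

Written C4 sounds as C6 on the glockenspiel, so concert pitches are written a perfect fifteenth down.
E5 to E3
G#4 to G#2
Eb5 to Eb3
A#5 to A#3
A#4 to A#2
B5 to B3
G4 to G2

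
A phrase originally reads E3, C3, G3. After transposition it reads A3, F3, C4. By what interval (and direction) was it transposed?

up a perfect fourth

Take the first pair: E3 → A3. E to A spans 4 letter names, so the interval is some kind of fourth.
E3 to A3 is 5 semitones, which makes it a perfect fourth; the second version is higher, so the direction is up.
Checking another pair — G3 → C4 — gives the same interval.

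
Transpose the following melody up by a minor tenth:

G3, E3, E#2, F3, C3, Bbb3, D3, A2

G3 up a minor tenth is Bb4.
E3: a tenth up reaches G, and 15 semitones makes it G4.
E#2 up a minor tenth is G#3.
F3 up a minor tenth is Ab4.
C3: a tenth up reaches E, and 15 semitones makes it Eb4.
A minor tenth up from Bbb3 gives Dbb5.
D3 up a minor tenth is F4.
A2: a tenth up reaches C, and 15 semitones makes it C4.

Bb4 G4 G#3 Ab4 Eb4 Dbb5 F4 C4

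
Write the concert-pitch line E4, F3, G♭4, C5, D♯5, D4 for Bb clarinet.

F#4 G3 Ab4 D5 E#5 E4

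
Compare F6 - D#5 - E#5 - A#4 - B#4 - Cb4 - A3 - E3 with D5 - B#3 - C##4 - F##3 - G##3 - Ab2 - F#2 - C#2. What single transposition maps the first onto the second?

down a minor tenth

From F6 to D5 is 10 letter names — a tenth of some quality.
D5 to F6 is 15 semitones, which makes it a minor tenth; the second version is lower, so the direction is down.
Checking another pair — E3 → C#2 — gives the same interval.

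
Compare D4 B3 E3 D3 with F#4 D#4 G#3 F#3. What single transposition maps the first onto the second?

up a major third

Take the first pair: D4 → F#4. D to F spans 3 letter names, so the interval is some kind of third.
D4 to F#4 is 4 semitones, which makes it a major third; the second version is higher, so the direction is up.
Checking another pair — D3 → F#3 — gives the same interval.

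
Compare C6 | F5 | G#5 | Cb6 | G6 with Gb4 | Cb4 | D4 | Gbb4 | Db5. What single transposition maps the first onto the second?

Take the first pair: C6 → Gb4. C to G spans 11 letter names, so the interval is some kind of eleventh.
Gb4 to C6 is 18 semitones, which makes it an augmented eleventh; the second version is lower, so the direction is down.
Checking another pair — G6 → Db5 — gives the same interval.

down an augmented eleventh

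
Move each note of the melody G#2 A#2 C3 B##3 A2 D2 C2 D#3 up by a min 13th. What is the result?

E4 F#4 Ab4 G##5 F4 Bb3 Ab3 B4

G#2 becomes E4
A#2 becomes F#4
C3 becomes Ab4
B##3 becomes G##5
A2 becomes F4
D2 becomes Bb3
C2 becomes Ab3
D#3 becomes B4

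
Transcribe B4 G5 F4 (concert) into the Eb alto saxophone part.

G#5 E6 D5

The Eb alto saxophone sounds a major sixth below written, so the written part must be a major sixth above concert — transpose each note up.
B4 gives G#5
G5 gives E6
F4 gives D5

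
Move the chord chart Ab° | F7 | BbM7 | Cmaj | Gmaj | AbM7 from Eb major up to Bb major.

Eb° C7 FM7 Gmaj Dmaj EbM7

Eb major up to Bb major is a perfect fifth; each chord root moves by that interval while the quality stays the same.
Ab°: root Ab up a perfect fifth → Eb, giving Eb°.
F7: root F up a perfect fifth → C, giving C7.
BbM7: root Bb up a perfect fifth → F, giving FM7.
Cmaj: root C up a perfect fifth → G, giving Gmaj.
Gmaj: root G up a perfect fifth → D, giving Dmaj.
AbM7: root Ab up a perfect fifth → Eb, giving EbM7.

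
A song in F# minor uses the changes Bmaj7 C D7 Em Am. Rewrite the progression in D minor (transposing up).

Gmaj7 Ab Bb7 Cm Fm

F# minor up to D minor is a minor sixth; each chord root moves by that interval while the quality stays the same.
Bmaj7: root B up a minor sixth → G, giving Gmaj7.
C: root C up a minor sixth → Ab, giving Ab.
D7: root D up a minor sixth → Bb, giving Bb7.
Em: root E up a minor sixth → C, giving Cm.
Am: root A up a minor sixth → F, giving Fm.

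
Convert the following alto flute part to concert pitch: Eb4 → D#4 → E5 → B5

Bb3 A#3 B4 F#5

Written C4 on the alto flute sounds as G3, a perfect fourth lower; apply that shift to every note.
Eb4 becomes Bb3
D#4 becomes A#3
E5 becomes B4
B5 becomes F#5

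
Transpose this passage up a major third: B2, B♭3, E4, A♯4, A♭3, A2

B2 up a major third is D#3.
Bb3 up a major third is D4.
A major third up from E4 gives G#4.
A#4 up a major third is C##5.
Ab3 up a major third is C4.
A2 up a major third is C#3.

D#3 D4 G#4 C##5 C4 C#3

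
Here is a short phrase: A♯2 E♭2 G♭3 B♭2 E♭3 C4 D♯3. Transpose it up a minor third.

C#3 Gb2 Bbb3 Db3 Gb3 Eb4 F#3

A minor third up from A#2 gives C#3.
Eb2 up a minor third is Gb2.
Gb3: a third up reaches B, and 3 semitones makes it Bbb3.
Bb2: a third up reaches D, and 3 semitones makes it Db3.
Eb3 up a minor third is Gb3.
C4: a third up reaches E, and 3 semitones makes it Eb4.
D#3: a third up reaches F, and 3 semitones makes it F#3.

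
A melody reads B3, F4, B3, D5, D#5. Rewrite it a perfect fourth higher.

B3 up a perfect fourth is E4.
A perfect fourth up from F4 gives Bb4.
B3: a fourth up reaches E, and 5 semitones makes it E4.
D5: a fourth up reaches G, and 5 semitones makes it G5.
A perfect fourth up from D#5 gives G#5.

E4 Bb4 E4 G5 G#5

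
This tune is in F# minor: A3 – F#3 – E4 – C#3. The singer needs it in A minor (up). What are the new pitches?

C4 A3 G4 E3

From F# up to A is a minor third; apply that to each pitch.
A3 -> C4
F#3 -> A3
E4 -> G4
C#3 -> E3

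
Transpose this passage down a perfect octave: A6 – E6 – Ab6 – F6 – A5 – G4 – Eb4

A5 E5 Ab5 F5 A4 G3 Eb3

A perfect octave down from A6 gives A5.
E6 down a perfect octave is E5.
Ab6: an octave down reaches A, and 12 semitones makes it Ab5.
F6 down a perfect octave is F5.
A perfect octave down from A5 gives A4.
A perfect octave down from G4 gives G3.
A perfect octave down from Eb4 gives Eb3.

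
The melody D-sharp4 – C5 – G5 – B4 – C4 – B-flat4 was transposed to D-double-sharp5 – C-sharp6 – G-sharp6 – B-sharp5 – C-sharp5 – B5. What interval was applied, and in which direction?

From D#4 to D##5 is 8 letter names — an octave of some quality.
D#4 to D##5 is 13 semitones, which makes it an augmented octave; the second version is higher, so the direction is up.
Checking another pair — Bb4 → B5 — gives the same interval.

up an augmented octave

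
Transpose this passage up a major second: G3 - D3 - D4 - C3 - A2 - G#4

A3 E3 E4 D3 B2 A#4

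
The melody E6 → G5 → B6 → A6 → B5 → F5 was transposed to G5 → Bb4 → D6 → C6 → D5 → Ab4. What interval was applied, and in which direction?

down a major sixth

Take the first pair: E6 → G5. E to G spans 6 letter names, so the interval is some kind of sixth.
G5 to E6 is 9 semitones, which makes it a major sixth; the second version is lower, so the direction is down.
Checking another pair — F5 → Ab4 — gives the same interval.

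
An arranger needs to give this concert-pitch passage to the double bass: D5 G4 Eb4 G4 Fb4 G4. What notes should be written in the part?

D6 G5 Eb5 G5 Fb5 G5

The double bass sounds a perfect octave below written, so the written part must be a perfect octave above concert — transpose each note up.
D5 → D6
G4 → G5
Eb4 → Eb5
G4 → G5
Fb4 → Fb5
G4 → G5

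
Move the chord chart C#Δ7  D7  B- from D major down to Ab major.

D major down to Ab major is an augmented fourth; each chord root moves by that interval while the quality stays the same.
C#Δ7: root C# down an augmented fourth → G, giving GΔ7.
D7: root D down an augmented fourth → Ab, giving Ab7.
B-: root B down an augmented fourth → F, giving F-.

GΔ7 Ab7 F-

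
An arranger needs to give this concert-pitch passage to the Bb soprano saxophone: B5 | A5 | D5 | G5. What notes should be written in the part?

C#6 B5 E5 A5

Written C4 sounds as Bb3 on the Bb soprano saxophone, so concert pitches are written a major second up.
B5 -> C#6
A5 -> B5
D5 -> E5
G5 -> A5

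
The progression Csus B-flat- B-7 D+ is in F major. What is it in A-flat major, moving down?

F major down to A-flat major is a major sixth; each chord root moves by that interval while the quality stays the same.
Csus: root C down a major sixth → Eb, giving Ebsus.
B-flat-: root B-flat down a major sixth → Db, giving Db-.
B-7: root B down a major sixth → D, giving D-7.
D+: root D down a major sixth → F, giving F+.

Ebsus Db- D-7 F+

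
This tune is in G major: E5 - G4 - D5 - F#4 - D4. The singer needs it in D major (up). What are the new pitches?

B5 D5 A5 C#5 A4

From G up to D is a perfect fifth; apply that to each pitch.
E5 to B5
G4 to D5
D5 to A5
F#4 to C#5
D4 to A4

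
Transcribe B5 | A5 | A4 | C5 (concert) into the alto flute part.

The alto flute sounds a perfect fourth below written, so the written part must be a perfect fourth above concert — transpose each note up.
B5 becomes E6
A5 becomes D6
A4 becomes D5
C5 becomes F5

E6 D6 D5 F5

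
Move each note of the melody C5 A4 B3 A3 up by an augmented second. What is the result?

D#5 B#4 C##4 B#3

C5 to D#5
A4 to B#4
B3 to C##4
A3 to B#3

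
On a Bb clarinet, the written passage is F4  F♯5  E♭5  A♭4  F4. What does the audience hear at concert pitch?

Eb4 E5 Db5 Gb4 Eb4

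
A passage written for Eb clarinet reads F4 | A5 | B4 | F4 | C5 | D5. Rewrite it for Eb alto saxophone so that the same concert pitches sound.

F5 A6 B5 F5 C6 D6

First find concert pitch: the Eb clarinet sounds a minor third above written, so F4 A5 B4 F4 C5 D5 sounds Ab4 C6 D5 Ab4 Eb5 F5.
Then write for Eb alto saxophone: it sounds a major sixth below written, so the part must be a major sixth above concert.
Ab4 → F5
C6 → A6
D5 → B5
Ab4 → F5
Eb5 → C6
F5 → D6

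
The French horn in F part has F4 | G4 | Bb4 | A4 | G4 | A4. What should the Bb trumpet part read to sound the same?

C4 D4 F4 E4 D4 E4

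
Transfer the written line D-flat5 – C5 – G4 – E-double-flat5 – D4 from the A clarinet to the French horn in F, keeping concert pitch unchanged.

F5 E5 B4 Gb5 F#4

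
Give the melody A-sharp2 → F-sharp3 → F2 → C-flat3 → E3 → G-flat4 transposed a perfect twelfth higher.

A perfect twelfth up from A#2 gives E#4.
A perfect twelfth up from F#3 gives C#5.
F2 up a perfect twelfth is C4.
A perfect twelfth up from Cb3 gives Gb4.
A perfect twelfth up from E3 gives B4.
Gb4: a twelfth up reaches D, and 19 semitones makes it Db6.

E#4 C#5 C4 Gb4 B4 Db6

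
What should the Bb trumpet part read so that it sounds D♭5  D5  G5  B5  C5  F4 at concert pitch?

Eb5 E5 A5 C#6 D5 G4

The Bb trumpet sounds a major second below written, so the written part must be a major second above concert — transpose each note up.
Db5 -> Eb5
D5 -> E5
G5 -> A5
B5 -> C#6
C5 -> D5
F4 -> G4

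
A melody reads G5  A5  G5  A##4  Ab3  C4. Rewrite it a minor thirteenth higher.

Eb7 F7 Eb7 F##6 Fb5 Ab5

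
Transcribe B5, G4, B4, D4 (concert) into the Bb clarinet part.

C#6 A4 C#5 E4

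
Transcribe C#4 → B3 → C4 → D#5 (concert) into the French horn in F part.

G#4 F#4 G4 A#5

The French horn in F sounds a perfect fifth below written, so the written part must be a perfect fifth above concert — transpose each note up.
C#4 to G#4
B3 to F#4
C4 to G4
D#5 to A#5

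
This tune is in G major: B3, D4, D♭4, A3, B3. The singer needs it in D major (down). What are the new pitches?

F#3 A3 Ab3 E3 F#3

G major to D major down is a perfect fourth, so every note moves down by that interval.
B3 becomes F#3
D4 becomes A3
Db4 becomes Ab3
A3 becomes E3
B3 becomes F#3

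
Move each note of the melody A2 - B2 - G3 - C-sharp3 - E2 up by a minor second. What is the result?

A2 gives Bb2
B2 gives C3
G3 gives Ab3
C#3 gives D3
E2 gives F2

Bb2 C3 Ab3 D3 F2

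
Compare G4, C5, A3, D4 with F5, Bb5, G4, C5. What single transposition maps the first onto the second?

From G4 to F5 is 7 letter names — a seventh of some quality.
G4 to F5 is 10 semitones, which makes it a minor seventh; the second version is higher, so the direction is up.
Checking another pair — D4 → C5 — gives the same interval.

up a minor seventh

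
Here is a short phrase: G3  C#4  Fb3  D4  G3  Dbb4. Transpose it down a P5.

C3 F#3 Bbb2 G3 C3 Gbb3

G3 → C3
C#4 → F#3
Fb3 → Bbb2
D4 → G3
G3 → C3
Dbb4 → Gbb3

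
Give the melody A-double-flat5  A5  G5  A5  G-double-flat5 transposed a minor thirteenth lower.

Cb4 C#4 B3 C#4 Bbb3

A minor thirteenth down from Abb5 gives Cb4.
A5 down a minor thirteenth is C#4.
G5 down a minor thirteenth is B3.
A5 down a minor thirteenth is C#4.
A minor thirteenth down from Gbb5 gives Bbb3.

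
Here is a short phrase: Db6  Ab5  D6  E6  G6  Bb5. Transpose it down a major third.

Db6: a third down reaches B, and 4 semitones makes it Bbb5.
A major third down from Ab5 gives Fb5.
A major third down from D6 gives Bb5.
E6: a third down reaches C, and 4 semitones makes it C6.
G6 down a major third is Eb6.
Bb5 down a major third is Gb5.

Bbb5 Fb5 Bb5 C6 Eb6 Gb5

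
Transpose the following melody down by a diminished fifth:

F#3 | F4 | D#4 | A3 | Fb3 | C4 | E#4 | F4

F#3 down a diminished fifth is B#2.
F4: a fifth down reaches B, and 6 semitones makes it B3.
D#4 down a diminished fifth is G##3.
A diminished fifth down from A3 gives D#3.
A diminished fifth down from Fb3 gives Bb2.
C4: a fifth down reaches F, and 6 semitones makes it F#3.
E#4: a fifth down reaches A, and 6 semitones makes it A##3.
F4: a fifth down reaches B, and 6 semitones makes it B3.

B#2 B3 G##3 D#3 Bb2 F#3 A##3 B3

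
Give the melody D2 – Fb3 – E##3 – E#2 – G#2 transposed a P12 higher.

A3 Cb5 B##4 B#3 D#4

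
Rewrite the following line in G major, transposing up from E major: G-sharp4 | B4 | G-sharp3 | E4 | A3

E major to G major up is a minor third, so every note moves up by that interval.
G#4 -> B4
B4 -> D5
G#3 -> B3
E4 -> G4
A3 -> C4

B4 D5 B3 G4 C4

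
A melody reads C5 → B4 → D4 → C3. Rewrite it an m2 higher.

Db5 C5 Eb4 Db3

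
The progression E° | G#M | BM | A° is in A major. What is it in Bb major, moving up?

A major up to Bb major is a minor second; each chord root moves by that interval while the quality stays the same.
E°: root E up a minor second → F, giving F°.
G#M: root G# up a minor second → A, giving AM.
BM: root B up a minor second → C, giving CM.
A°: root A up a minor second → Bb, giving Bb°.

F° AM CM Bb°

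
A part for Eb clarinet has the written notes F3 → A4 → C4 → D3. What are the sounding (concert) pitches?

The Eb clarinet sounds a minor third above written, so transpose each written note up a minor third.
F3 -> Ab3
A4 -> C5
C4 -> Eb4
D3 -> F3

Ab3 C5 Eb4 F3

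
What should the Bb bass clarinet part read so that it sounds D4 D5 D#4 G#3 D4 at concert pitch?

E5 E6 E#5 A#4 E5

The Bb bass clarinet sounds a major ninth below written, so the written part must be a major ninth above concert — transpose each note up.
D4 -> E5
D5 -> E6
D#4 -> E#5
G#3 -> A#4
D4 -> E5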